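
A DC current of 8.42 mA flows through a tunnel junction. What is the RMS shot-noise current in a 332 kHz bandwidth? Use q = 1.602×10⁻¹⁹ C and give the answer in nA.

I_n = √(2qI·B)
2qI·B = 2 × 1.602×10⁻¹⁹ × 8.42×10⁻³ × 3.32×10⁵ = 8.96×10⁻¹⁶ A²
I_n = √(8.96×10⁻¹⁶) = 2.99×10⁻⁸ A = 29.9 nA

29.9 nA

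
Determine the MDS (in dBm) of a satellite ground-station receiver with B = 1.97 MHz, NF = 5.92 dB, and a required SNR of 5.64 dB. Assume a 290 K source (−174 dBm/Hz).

−99.5 dBm

Sensitivity = −174 + 10 log₁₀(B) + NF + SNR_min
= −174 + 62.94 + 5.92 + 5.64
= −99.50 dBm → −99.5 dBm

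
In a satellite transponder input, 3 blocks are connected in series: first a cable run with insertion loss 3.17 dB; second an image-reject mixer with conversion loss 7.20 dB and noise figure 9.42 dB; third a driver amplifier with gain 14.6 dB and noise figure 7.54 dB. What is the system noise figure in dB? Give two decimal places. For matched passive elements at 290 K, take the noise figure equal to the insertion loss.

18.39 dB

Convert to linear (a loss of L dB is a gain of −L dB): F_i = 10^(NF_i/10), G_i = 10^(G_i,dB/10)
  Stage 1: F_1 = 10^(3.17/10) = 2.075, G_1 = 10^(−3.17/10) = 0.4819
  Stage 2: F_2 = 10^(9.42/10) = 8.750, G_2 = 10^(−7.20/10) = 0.1905
  Stage 3: F_3 = 10^(7.54/10) = 5.675, G_3 = 10^(14.6/10) = 28.84
Friis cascade:
  F = 2.075 + (8.750 − 1)/0.4819 + (5.675 − 1)/0.09183 = 69.07
NF = 10 log₁₀(69.07) = 18.39 dB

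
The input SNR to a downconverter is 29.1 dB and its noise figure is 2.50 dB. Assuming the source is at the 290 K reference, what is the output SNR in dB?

By definition F = SNR_in/SNR_out, so in dB: SNR_out = SNR_in − NF
SNR_out = 29.1 − 2.50 = 26.60 dB

26.60 dB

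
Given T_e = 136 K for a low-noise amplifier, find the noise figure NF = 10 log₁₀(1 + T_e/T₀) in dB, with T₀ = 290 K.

F = 1 + T_e/T₀ = 1 + 136/290 = 1.46897
NF = 10 log₁₀(1.46897) = 1.67 dB

1.67 dB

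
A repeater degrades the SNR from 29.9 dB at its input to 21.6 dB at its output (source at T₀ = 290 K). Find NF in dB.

NF (dB) = SNR_in(dB) − SNR_out(dB) when the source is at T₀
NF = 29.9 − 21.6 = 8.3 dB

8.3 dB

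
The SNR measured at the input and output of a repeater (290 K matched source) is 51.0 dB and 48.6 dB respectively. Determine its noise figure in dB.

2.4 dB

NF (dB) = SNR_in(dB) − SNR_out(dB) when the source is at T₀
NF = 51.0 − 48.6 = 2.4 dB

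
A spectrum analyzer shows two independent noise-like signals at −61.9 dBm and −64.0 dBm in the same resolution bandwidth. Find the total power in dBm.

−59.8 dBm

Convert to linear, add, convert back:
P₁ = 6.46×10⁻¹⁰ W, P₂ = 3.98×10⁻¹⁰ W
P_tot = 1.04×10⁻⁹ W → 10 log₁₀(P_tot / 10⁻³) = −59.8 dBm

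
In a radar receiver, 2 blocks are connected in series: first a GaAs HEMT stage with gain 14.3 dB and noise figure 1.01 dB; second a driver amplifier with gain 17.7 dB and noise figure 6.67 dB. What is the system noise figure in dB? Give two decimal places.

Convert to linear (a loss of L dB is a gain of −L dB): F_i = 10^(NF_i/10), G_i = 10^(G_i,dB/10)
  Stage 1: F_1 = 10^(1.01/10) = 1.262, G_1 = 10^(14.3/10) = 26.92
  Stage 2: F_2 = 10^(6.67/10) = 4.645, G_2 = 10^(17.7/10) = 58.88
Friis cascade:
  F = 1.262 + (4.645 − 1)/26.92 = 1.397
NF = 10 log₁₀(1.397) = 1.45 dB

1.45 dB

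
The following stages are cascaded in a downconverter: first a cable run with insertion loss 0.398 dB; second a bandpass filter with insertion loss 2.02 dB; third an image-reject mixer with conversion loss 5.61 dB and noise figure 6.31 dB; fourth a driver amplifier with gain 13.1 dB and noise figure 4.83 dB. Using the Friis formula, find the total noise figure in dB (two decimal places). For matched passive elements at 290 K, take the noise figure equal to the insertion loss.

Convert to linear (a loss of L dB is a gain of −L dB): F_i = 10^(NF_i/10), G_i = 10^(G_i,dB/10)
  Stage 1: F_1 = 10^(0.398/10) = 1.096, G_1 = 10^(−0.398/10) = 0.9124
  Stage 2: F_2 = 10^(2.02/10) = 1.592, G_2 = 10^(−2.02/10) = 0.6281
  Stage 3: F_3 = 10^(6.31/10) = 4.276, G_3 = 10^(−5.61/10) = 0.2748
  Stage 4: F_4 = 10^(4.83/10) = 3.041, G_4 = 10^(13.1/10) = 20.42
Friis cascade:
  F = 1.096 + (1.592 − 1)/0.9124 + (4.276 − 1)/0.5731 + (3.041 − 1)/0.1575 = 20.42
NF = 10 log₁₀(20.42) = 13.10 dB

13.10 dB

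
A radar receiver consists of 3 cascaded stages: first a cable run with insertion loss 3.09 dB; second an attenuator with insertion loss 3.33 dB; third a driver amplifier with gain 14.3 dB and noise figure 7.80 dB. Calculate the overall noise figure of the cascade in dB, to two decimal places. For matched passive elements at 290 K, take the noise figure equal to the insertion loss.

Convert to linear (a loss of L dB is a gain of −L dB): F_i = 10^(NF_i/10), G_i = 10^(G_i,dB/10)
  Stage 1: F_1 = 10^(3.09/10) = 2.037, G_1 = 10^(−3.09/10) = 0.4909
  Stage 2: F_2 = 10^(3.33/10) = 2.153, G_2 = 10^(−3.33/10) = 0.4645
  Stage 3: F_3 = 10^(7.80/10) = 6.026, G_3 = 10^(14.3/10) = 26.92
Friis cascade:
  F = 2.037 + (2.153 − 1)/0.4909 + (6.026 − 1)/0.2280 = 26.42
NF = 10 log₁₀(26.42) = 14.22 dB

14.22 dB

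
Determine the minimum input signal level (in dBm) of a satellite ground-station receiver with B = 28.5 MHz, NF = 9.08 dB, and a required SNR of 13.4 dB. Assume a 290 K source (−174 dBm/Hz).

−77.0 dBm

Sensitivity = −174 + 10 log₁₀(B) + NF + SNR_min
= −174 + 74.55 + 9.08 + 13.4
= −76.97 dBm → −77.0 dBm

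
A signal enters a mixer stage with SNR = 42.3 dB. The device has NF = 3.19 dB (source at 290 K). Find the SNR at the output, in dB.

39.11 dB

By definition F = SNR_in/SNR_out, so in dB: SNR_out = SNR_in − NF
SNR_out = 42.3 − 3.19 = 39.11 dB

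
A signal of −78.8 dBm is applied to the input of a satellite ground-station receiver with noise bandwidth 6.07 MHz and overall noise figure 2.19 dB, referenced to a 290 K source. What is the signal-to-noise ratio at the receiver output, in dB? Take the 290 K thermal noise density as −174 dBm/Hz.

Noise floor: N = −174 + 10 log₁₀(B) + NF
10 log₁₀(6.07×10⁶) = 67.83 dB
N = −174 + 67.83 + 2.19 = −103.98 dBm
SNR = P_sig − N = −78.8 − (−103.98) = 25.18 dB → 25.2 dB

25.2 dB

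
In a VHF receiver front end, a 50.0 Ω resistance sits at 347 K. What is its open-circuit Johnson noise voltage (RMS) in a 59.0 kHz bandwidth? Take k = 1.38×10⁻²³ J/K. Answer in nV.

V_n = √(4kTRB)
4kTRB = 4 × 1.38×10⁻²³ × 347 × 5.00×10¹ × 5.90×10⁴ = 5.65×10⁻¹⁴ V²
V_n = √(5.65×10⁻¹⁴) = 2.38×10⁻⁷ V = 238 nV

238 nV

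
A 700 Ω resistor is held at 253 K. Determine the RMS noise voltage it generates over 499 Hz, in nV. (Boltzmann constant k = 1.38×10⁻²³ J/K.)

V_n = √(4kTRB)
4kTRB = 4 × 1.38×10⁻²³ × 253 × 7.00×10² × 4.99×10² = 4.88×10⁻¹⁵ V²
V_n = √(4.88×10⁻¹⁵) = 6.98×10⁻⁸ V = 69.8 nV

69.8 nV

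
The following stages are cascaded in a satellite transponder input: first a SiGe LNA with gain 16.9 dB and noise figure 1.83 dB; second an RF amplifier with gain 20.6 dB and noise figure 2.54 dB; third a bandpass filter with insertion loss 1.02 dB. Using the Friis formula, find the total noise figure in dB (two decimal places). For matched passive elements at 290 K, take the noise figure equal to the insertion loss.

Convert to linear (a loss of L dB is a gain of −L dB): F_i = 10^(NF_i/10), G_i = 10^(G_i,dB/10)
  Stage 1: F_1 = 10^(1.83/10) = 1.524, G_1 = 10^(16.9/10) = 48.98
  Stage 2: F_2 = 10^(2.54/10) = 1.795, G_2 = 10^(20.6/10) = 114.8
  Stage 3: F_3 = 10^(1.02/10) = 1.265, G_3 = 10^(−1.02/10) = 0.7907
Friis cascade:
  F = 1.524 + (1.795 − 1)/48.98 + (1.265 − 1)/5623 = 1.540
NF = 10 log₁₀(1.540) = 1.88 dB

1.88 dB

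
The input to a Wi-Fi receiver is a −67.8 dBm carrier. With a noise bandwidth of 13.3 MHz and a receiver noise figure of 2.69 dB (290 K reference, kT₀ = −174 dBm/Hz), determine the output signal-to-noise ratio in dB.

32.3 dB

Noise floor: N = −174 + 10 log₁₀(B) + NF
10 log₁₀(1.33×10⁷) = 71.24 dB
N = −174 + 71.24 + 2.69 = −100.07 dBm
SNR = P_sig − N = −67.8 − (−100.07) = 32.27 dB → 32.3 dB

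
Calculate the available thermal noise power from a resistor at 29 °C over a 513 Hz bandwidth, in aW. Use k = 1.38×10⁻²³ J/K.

2.14 aW

T = 29 °C + 273.15 = 302.15 K
P_n = kTB = 1.38×10⁻²³ × 302.15 × 5.13×10² = 2.14×10⁻¹⁸ W = 2.14 aW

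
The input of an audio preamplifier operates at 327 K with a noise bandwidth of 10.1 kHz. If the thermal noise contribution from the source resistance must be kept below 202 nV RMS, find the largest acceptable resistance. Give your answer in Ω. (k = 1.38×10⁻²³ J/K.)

Johnson–Nyquist: V_n = √(4kTRB) ⇒ R = V_n² / (4kTB)
4kTB = 4 × 1.38×10⁻²³ × 327 × 1.01×10⁴ = 1.82×10⁻¹⁶
R = (2.02×10⁻⁷)² / 1.82×10⁻¹⁶ = 2.24×10² Ω = 224 Ω

224 Ω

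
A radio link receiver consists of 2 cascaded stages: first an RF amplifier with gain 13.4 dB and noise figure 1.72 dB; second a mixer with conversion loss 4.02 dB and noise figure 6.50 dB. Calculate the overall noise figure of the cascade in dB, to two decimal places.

2.16 dB

Convert to linear (a loss of L dB is a gain of −L dB): F_i = 10^(NF_i/10), G_i = 10^(G_i,dB/10)
  Stage 1: F_1 = 10^(1.72/10) = 1.486, G_1 = 10^(13.4/10) = 21.88
  Stage 2: F_2 = 10^(6.50/10) = 4.467, G_2 = 10^(−4.02/10) = 0.3963
Friis cascade:
  F = 1.486 + (4.467 − 1)/21.88 = 1.644
NF = 10 log₁₀(1.644) = 2.16 dB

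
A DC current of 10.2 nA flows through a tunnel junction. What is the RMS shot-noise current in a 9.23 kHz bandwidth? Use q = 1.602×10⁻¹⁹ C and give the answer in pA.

I_n = √(2qI·B)
2qI·B = 2 × 1.602×10⁻¹⁹ × 1.02×10⁻⁸ × 9.23×10³ = 3.02×10⁻²³ A²
I_n = √(3.02×10⁻²³) = 5.49×10⁻¹² A = 5.49 pA

5.49 pA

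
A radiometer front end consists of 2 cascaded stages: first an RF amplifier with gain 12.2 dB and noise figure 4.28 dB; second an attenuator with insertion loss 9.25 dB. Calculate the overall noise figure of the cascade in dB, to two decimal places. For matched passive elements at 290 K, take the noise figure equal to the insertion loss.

4.95 dB

Convert to linear (a loss of L dB is a gain of −L dB): F_i = 10^(NF_i/10), G_i = 10^(G_i,dB/10)
  Stage 1: F_1 = 10^(4.28/10) = 2.679, G_1 = 10^(12.2/10) = 16.60
  Stage 2: F_2 = 10^(9.25/10) = 8.414, G_2 = 10^(−9.25/10) = 0.1189
Friis cascade:
  F = 2.679 + (8.414 − 1)/16.60 = 3.126
NF = 10 log₁₀(3.126) = 4.95 dB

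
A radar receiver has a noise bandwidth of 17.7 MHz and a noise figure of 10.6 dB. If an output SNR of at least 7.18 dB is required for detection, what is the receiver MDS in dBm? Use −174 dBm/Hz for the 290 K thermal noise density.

−83.7 dBm

Sensitivity = −174 + 10 log₁₀(B) + NF + SNR_min
= −174 + 72.48 + 10.6 + 7.18
= −83.74 dBm → −83.7 dBm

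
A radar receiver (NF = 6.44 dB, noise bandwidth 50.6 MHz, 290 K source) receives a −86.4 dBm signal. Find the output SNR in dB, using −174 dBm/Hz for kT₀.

Noise floor: N = −174 + 10 log₁₀(B) + NF
10 log₁₀(5.06×10⁷) = 77.04 dB
N = −174 + 77.04 + 6.44 = −90.52 dBm
SNR = P_sig − N = −86.4 − (−90.52) = 4.12 dB → 4.1 dB

4.1 dB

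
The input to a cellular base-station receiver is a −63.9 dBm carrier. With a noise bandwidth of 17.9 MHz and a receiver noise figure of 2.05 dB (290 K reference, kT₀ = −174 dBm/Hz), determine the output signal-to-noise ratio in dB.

35.5 dB

Noise floor: N = −174 + 10 log₁₀(B) + NF
10 log₁₀(1.79×10⁷) = 72.53 dB
N = −174 + 72.53 + 2.05 = −99.42 dBm
SNR = P_sig − N = −63.9 − (−99.42) = 35.52 dB → 35.5 dB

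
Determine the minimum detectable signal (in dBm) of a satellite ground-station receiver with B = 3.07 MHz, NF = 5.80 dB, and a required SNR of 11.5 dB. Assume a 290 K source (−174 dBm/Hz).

Sensitivity = −174 + 10 log₁₀(B) + NF + SNR_min
= −174 + 64.87 + 5.80 + 11.5
= −91.83 dBm → −91.8 dBm

−91.8 dBm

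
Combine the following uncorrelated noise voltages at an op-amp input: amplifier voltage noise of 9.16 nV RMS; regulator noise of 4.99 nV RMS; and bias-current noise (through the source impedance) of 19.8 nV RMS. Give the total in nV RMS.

22.4 nV

Uncorrelated sources add in power (mean-square): V_tot = √(ΣV_i²)
V_tot = √[(9.16×10⁻⁹)² + (4.99×10⁻⁹)² + (1.98×10⁻⁸)²] = 2.24×10⁻⁸ V = 22.4 nV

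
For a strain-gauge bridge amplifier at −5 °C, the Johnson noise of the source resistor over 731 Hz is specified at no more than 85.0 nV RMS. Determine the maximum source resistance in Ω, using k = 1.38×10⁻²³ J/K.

668 Ω

T = −5 °C + 273.15 = 268.15 K
Johnson–Nyquist: V_n = √(4kTRB) ⇒ R = V_n² / (4kTB)
4kTB = 4 × 1.38×10⁻²³ × 268.15 × 7.31×10² = 1.08×10⁻¹⁷
R = (8.50×10⁻⁸)² / 1.08×10⁻¹⁷ = 6.68×10² Ω = 668 Ω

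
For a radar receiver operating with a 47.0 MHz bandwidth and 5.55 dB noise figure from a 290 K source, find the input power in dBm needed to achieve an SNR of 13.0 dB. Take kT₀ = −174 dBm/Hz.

Sensitivity = −174 + 10 log₁₀(B) + NF + SNR_min
= −174 + 76.72 + 5.55 + 13.0
= −78.73 dBm → −78.7 dBm

−78.7 dBm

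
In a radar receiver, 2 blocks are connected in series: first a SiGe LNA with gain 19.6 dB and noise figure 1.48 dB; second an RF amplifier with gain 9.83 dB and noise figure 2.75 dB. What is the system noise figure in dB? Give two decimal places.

Convert to linear (a loss of L dB is a gain of −L dB): F_i = 10^(NF_i/10), G_i = 10^(G_i,dB/10)
  Stage 1: F_1 = 10^(1.48/10) = 1.406, G_1 = 10^(19.6/10) = 91.20
  Stage 2: F_2 = 10^(2.75/10) = 1.884, G_2 = 10^(9.83/10) = 9.616
Friis cascade:
  F = 1.406 + (1.884 − 1)/91.20 = 1.416
NF = 10 log₁₀(1.416) = 1.51 dB

1.51 dB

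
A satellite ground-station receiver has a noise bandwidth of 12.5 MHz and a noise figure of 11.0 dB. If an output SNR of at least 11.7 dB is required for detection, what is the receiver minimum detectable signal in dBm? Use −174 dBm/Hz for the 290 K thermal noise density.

Sensitivity = −174 + 10 log₁₀(B) + NF + SNR_min
= −174 + 70.97 + 11.0 + 11.7
= −80.33 dBm → −80.3 dBm

−80.3 dBm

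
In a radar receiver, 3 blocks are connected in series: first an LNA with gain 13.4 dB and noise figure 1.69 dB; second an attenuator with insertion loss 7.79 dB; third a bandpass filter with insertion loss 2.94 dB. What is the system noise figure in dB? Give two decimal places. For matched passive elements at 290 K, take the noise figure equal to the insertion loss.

2.95 dB

Convert to linear (a loss of L dB is a gain of −L dB): F_i = 10^(NF_i/10), G_i = 10^(G_i,dB/10)
  Stage 1: F_1 = 10^(1.69/10) = 1.476, G_1 = 10^(13.4/10) = 21.88
  Stage 2: F_2 = 10^(7.79/10) = 6.012, G_2 = 10^(−7.79/10) = 0.1663
  Stage 3: F_3 = 10^(2.94/10) = 1.968, G_3 = 10^(−2.94/10) = 0.5082
Friis cascade:
  F = 1.476 + (6.012 − 1)/21.88 + (1.968 − 1)/3.639 = 1.971
NF = 10 log₁₀(1.971) = 2.95 dB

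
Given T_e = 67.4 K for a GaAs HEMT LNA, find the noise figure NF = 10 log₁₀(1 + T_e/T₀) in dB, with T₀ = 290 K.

0.908 dB

F = 1 + T_e/T₀ = 1 + 67.4/290 = 1.23241
NF = 10 log₁₀(1.23241) = 0.908 dB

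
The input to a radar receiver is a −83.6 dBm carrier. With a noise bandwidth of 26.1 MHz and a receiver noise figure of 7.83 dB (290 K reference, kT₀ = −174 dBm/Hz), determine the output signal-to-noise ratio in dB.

Noise floor: N = −174 + 10 log₁₀(B) + NF
10 log₁₀(2.61×10⁷) = 74.17 dB
N = −174 + 74.17 + 7.83 = −92.00 dBm
SNR = P_sig − N = −83.6 − (−92.00) = 8.40 dB → 8.4 dB

8.4 dB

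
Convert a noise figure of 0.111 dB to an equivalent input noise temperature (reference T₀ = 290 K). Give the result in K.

7.51 K

F = 10^(0.111/10) = 1.02589
T_e = (F − 1)·T₀ = (1.02589 − 1) × 290 = 7.51 K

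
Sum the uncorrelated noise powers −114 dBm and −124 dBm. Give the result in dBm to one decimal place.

−113.6 dBm

Convert to linear, add, convert back:
P₁ = 3.98×10⁻¹⁵ W, P₂ = 3.98×10⁻¹⁶ W
P_tot = 4.38×10⁻¹⁵ W → 10 log₁₀(P_tot / 10⁻³) = −113.6 dBm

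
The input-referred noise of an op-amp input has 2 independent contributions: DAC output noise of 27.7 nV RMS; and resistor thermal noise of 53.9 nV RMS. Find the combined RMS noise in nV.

Uncorrelated sources add in power (mean-square): V_tot = √(ΣV_i²)
V_tot = √[(2.77×10⁻⁸)² + (5.39×10⁻⁸)²] = 6.06×10⁻⁸ V = 60.6 nV

60.6 nV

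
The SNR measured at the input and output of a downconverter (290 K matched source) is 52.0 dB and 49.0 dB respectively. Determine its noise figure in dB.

NF (dB) = SNR_in(dB) − SNR_out(dB) when the source is at T₀
NF = 52.0 − 49.0 = 3.0 dB

3.0 dB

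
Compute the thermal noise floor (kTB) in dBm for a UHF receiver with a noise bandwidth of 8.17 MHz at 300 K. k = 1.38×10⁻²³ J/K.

P_n = kTB = 1.38×10⁻²³ × 300 × 8.17×10⁶ = 3.38×10⁻¹⁴ W
In dBm: 10 log₁₀(3.38×10⁻¹⁴ / 10⁻³) = −104.7 dBm

−104.7 dBm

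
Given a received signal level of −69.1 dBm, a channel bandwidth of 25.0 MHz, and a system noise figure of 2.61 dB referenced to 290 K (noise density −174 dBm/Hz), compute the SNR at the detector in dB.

28.3 dB

Noise floor: N = −174 + 10 log₁₀(B) + NF
10 log₁₀(2.50×10⁷) = 73.98 dB
N = −174 + 73.98 + 2.61 = −97.41 dBm
SNR = P_sig − N = −69.1 − (−97.41) = 28.31 dB → 28.3 dB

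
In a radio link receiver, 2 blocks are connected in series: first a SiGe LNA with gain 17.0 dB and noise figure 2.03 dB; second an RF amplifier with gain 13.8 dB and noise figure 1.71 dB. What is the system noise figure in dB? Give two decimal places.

2.06 dB

Convert to linear (a loss of L dB is a gain of −L dB): F_i = 10^(NF_i/10), G_i = 10^(G_i,dB/10)
  Stage 1: F_1 = 10^(2.03/10) = 1.596, G_1 = 10^(17.0/10) = 50.12
  Stage 2: F_2 = 10^(1.71/10) = 1.483, G_2 = 10^(13.8/10) = 23.99
Friis cascade:
  F = 1.596 + (1.483 − 1)/50.12 = 1.606
NF = 10 log₁₀(1.606) = 2.06 dB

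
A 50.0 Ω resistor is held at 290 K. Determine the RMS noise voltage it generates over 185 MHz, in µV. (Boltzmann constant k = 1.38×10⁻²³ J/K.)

V_n = √(4kTRB)
4kTRB = 4 × 1.38×10⁻²³ × 290 × 5.00×10¹ × 1.85×10⁸ = 1.48×10⁻¹⁰ V²
V_n = √(1.48×10⁻¹⁰) = 1.22×10⁻⁵ V = 12.2 µV

12.2 µV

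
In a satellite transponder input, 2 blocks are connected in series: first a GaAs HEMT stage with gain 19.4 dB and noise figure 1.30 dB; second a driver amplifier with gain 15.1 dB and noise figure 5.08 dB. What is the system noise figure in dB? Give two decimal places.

1.38 dB

Convert to linear (a loss of L dB is a gain of −L dB): F_i = 10^(NF_i/10), G_i = 10^(G_i,dB/10)
  Stage 1: F_1 = 10^(1.30/10) = 1.349, G_1 = 10^(19.4/10) = 87.10
  Stage 2: F_2 = 10^(5.08/10) = 3.221, G_2 = 10^(15.1/10) = 32.36
Friis cascade:
  F = 1.349 + (3.221 − 1)/87.10 = 1.374
NF = 10 log₁₀(1.374) = 1.38 dB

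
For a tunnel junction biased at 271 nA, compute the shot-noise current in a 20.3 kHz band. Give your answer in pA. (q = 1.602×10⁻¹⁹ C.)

I_n = √(2qI·B)
2qI·B = 2 × 1.602×10⁻¹⁹ × 2.71×10⁻⁷ × 2.03×10⁴ = 1.76×10⁻²¹ A²
I_n = √(1.76×10⁻²¹) = 4.20×10⁻¹¹ A = 42.0 pA

42.0 pA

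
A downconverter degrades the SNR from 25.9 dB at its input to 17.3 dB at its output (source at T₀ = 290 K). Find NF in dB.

8.6 dB

NF (dB) = SNR_in(dB) − SNR_out(dB) when the source is at T₀
NF = 25.9 − 17.3 = 8.6 dB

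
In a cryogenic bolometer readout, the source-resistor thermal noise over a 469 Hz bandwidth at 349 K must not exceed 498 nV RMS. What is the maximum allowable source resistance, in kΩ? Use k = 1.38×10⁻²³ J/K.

27.4 kΩ

Johnson–Nyquist: V_n = √(4kTRB) ⇒ R = V_n² / (4kTB)
4kTB = 4 × 1.38×10⁻²³ × 349 × 4.69×10² = 9.04×10⁻¹⁸
R = (4.98×10⁻⁷)² / 9.04×10⁻¹⁸ = 2.74×10⁴ Ω = 27.4 kΩ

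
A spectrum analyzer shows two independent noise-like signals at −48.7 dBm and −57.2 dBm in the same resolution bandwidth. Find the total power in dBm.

Convert to linear, add, convert back:
P₁ = 1.35×10⁻⁸ W, P₂ = 1.91×10⁻⁹ W
P_tot = 1.54×10⁻⁸ W → 10 log₁₀(P_tot / 10⁻³) = −48.1 dBm

−48.1 dBm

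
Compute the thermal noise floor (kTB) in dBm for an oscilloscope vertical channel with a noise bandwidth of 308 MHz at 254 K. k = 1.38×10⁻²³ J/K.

P_n = kTB = 1.38×10⁻²³ × 254 × 3.08×10⁸ = 1.08×10⁻¹² W
In dBm: 10 log₁₀(1.08×10⁻¹² / 10⁻³) = −89.7 dBm

−89.7 dBm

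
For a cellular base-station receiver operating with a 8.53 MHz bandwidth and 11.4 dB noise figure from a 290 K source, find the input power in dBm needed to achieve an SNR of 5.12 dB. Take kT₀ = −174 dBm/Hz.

−88.2 dBm

Sensitivity = −174 + 10 log₁₀(B) + NF + SNR_min
= −174 + 69.31 + 11.4 + 5.12
= −88.17 dBm → −88.2 dBm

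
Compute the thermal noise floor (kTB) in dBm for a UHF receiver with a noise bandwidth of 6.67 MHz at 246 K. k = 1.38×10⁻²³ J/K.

−106.5 dBm

P_n = kTB = 1.38×10⁻²³ × 246 × 6.67×10⁶ = 2.26×10⁻¹⁴ W
In dBm: 10 log₁₀(2.26×10⁻¹⁴ / 10⁻³) = −106.5 dBm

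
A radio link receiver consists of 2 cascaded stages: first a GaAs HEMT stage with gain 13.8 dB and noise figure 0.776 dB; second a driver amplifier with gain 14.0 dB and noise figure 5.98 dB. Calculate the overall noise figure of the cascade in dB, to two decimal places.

Convert to linear (a loss of L dB is a gain of −L dB): F_i = 10^(NF_i/10), G_i = 10^(G_i,dB/10)
  Stage 1: F_1 = 10^(0.776/10) = 1.196, G_1 = 10^(13.8/10) = 23.99
  Stage 2: F_2 = 10^(5.98/10) = 3.963, G_2 = 10^(14.0/10) = 25.12
Friis cascade:
  F = 1.196 + (3.963 − 1)/23.99 = 1.319
NF = 10 log₁₀(1.319) = 1.20 dB

1.20 dB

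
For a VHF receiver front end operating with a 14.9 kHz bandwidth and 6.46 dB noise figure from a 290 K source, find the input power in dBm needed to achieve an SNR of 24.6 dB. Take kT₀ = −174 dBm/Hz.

−101.2 dBm

Sensitivity = −174 + 10 log₁₀(B) + NF + SNR_min
= −174 + 41.73 + 6.46 + 24.6
= −101.21 dBm → −101.2 dBm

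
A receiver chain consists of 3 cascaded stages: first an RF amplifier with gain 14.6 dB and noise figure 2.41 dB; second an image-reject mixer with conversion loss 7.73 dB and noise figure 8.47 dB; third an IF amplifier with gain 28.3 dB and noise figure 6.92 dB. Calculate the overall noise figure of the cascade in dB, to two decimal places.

Convert to linear (a loss of L dB is a gain of −L dB): F_i = 10^(NF_i/10), G_i = 10^(G_i,dB/10)
  Stage 1: F_1 = 10^(2.41/10) = 1.742, G_1 = 10^(14.6/10) = 28.84
  Stage 2: F_2 = 10^(8.47/10) = 7.031, G_2 = 10^(−7.73/10) = 0.1687
  Stage 3: F_3 = 10^(6.92/10) = 4.920, G_3 = 10^(28.3/10) = 676.1
Friis cascade:
  F = 1.742 + (7.031 − 1)/28.84 + (4.920 − 1)/4.864 = 2.757
NF = 10 log₁₀(2.757) = 4.40 dB

4.40 dB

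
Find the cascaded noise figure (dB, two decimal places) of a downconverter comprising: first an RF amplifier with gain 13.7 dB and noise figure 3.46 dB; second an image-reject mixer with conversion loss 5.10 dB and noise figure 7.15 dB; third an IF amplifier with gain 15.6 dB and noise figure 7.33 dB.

Convert to linear (a loss of L dB is a gain of −L dB): F_i = 10^(NF_i/10), G_i = 10^(G_i,dB/10)
  Stage 1: F_1 = 10^(3.46/10) = 2.218, G_1 = 10^(13.7/10) = 23.44
  Stage 2: F_2 = 10^(7.15/10) = 5.188, G_2 = 10^(−5.10/10) = 0.3090
  Stage 3: F_3 = 10^(7.33/10) = 5.408, G_3 = 10^(15.6/10) = 36.31
Friis cascade:
  F = 2.218 + (5.188 − 1)/23.44 + (5.408 − 1)/7.244 = 3.005
NF = 10 log₁₀(3.005) = 4.78 dB

4.78 dB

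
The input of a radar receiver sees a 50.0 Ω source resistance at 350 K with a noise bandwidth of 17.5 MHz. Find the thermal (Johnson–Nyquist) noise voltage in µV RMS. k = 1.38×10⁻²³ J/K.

V_n = √(4kTRB)
4kTRB = 4 × 1.38×10⁻²³ × 350 × 5.00×10¹ × 1.75×10⁷ = 1.69×10⁻¹¹ V²
V_n = √(1.69×10⁻¹¹) = 4.11×10⁻⁶ V = 4.11 µV

4.11 µV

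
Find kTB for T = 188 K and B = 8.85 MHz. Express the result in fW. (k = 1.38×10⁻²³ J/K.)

23.0 fW

P_n = kTB = 1.38×10⁻²³ × 188 × 8.85×10⁶ = 2.30×10⁻¹⁴ W = 23.0 fW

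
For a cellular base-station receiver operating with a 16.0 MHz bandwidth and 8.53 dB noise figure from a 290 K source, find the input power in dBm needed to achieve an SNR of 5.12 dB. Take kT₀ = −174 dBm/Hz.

−88.3 dBm

Sensitivity = −174 + 10 log₁₀(B) + NF + SNR_min
= −174 + 72.04 + 8.53 + 5.12
= −88.31 dBm → −88.3 dBm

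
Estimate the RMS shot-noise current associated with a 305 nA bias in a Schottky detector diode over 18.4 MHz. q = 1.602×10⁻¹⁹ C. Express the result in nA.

1.34 nA

I_n = √(2qI·B)
2qI·B = 2 × 1.602×10⁻¹⁹ × 3.05×10⁻⁷ × 1.84×10⁷ = 1.80×10⁻¹⁸ A²
I_n = √(1.80×10⁻¹⁸) = 1.34×10⁻⁹ A = 1.34 nA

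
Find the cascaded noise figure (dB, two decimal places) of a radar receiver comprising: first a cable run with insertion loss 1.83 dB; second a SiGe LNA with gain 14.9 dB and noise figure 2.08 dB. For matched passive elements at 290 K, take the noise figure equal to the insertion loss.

Convert to linear (a loss of L dB is a gain of −L dB): F_i = 10^(NF_i/10), G_i = 10^(G_i,dB/10)
  Stage 1: F_1 = 10^(1.83/10) = 1.524, G_1 = 10^(−1.83/10) = 0.6561
  Stage 2: F_2 = 10^(2.08/10) = 1.614, G_2 = 10^(14.9/10) = 30.90
Friis cascade:
  F = 1.524 + (1.614 − 1)/0.6561 = 2.460
NF = 10 log₁₀(2.460) = 3.91 dB

3.91 dB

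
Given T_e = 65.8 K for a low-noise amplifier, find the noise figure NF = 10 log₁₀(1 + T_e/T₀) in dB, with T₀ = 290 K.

F = 1 + T_e/T₀ = 1 + 65.8/290 = 1.2269
NF = 10 log₁₀(1.2269) = 0.888 dB

0.888 dB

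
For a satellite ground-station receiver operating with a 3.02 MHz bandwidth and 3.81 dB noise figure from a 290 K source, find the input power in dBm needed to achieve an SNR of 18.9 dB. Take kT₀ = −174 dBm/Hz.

Sensitivity = −174 + 10 log₁₀(B) + NF + SNR_min
= −174 + 64.8 + 3.81 + 18.9
= −86.49 dBm → −86.5 dBm

−86.5 dBm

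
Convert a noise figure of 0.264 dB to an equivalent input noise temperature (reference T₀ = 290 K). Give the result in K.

F = 10^(0.264/10) = 1.06267
T_e = (F − 1)·T₀ = (1.06267 − 1) × 290 = 18.2 K

18.2 K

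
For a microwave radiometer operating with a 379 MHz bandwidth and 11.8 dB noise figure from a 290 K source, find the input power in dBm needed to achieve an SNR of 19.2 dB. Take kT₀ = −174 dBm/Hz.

−57.2 dBm

Sensitivity = −174 + 10 log₁₀(B) + NF + SNR_min
= −174 + 85.79 + 11.8 + 19.2
= −57.21 dBm → −57.2 dBm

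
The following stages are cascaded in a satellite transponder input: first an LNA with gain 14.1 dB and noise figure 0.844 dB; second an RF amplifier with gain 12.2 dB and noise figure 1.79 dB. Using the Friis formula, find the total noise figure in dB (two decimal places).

0.91 dB

Convert to linear (a loss of L dB is a gain of −L dB): F_i = 10^(NF_i/10), G_i = 10^(G_i,dB/10)
  Stage 1: F_1 = 10^(0.844/10) = 1.215, G_1 = 10^(14.1/10) = 25.70
  Stage 2: F_2 = 10^(1.79/10) = 1.510, G_2 = 10^(12.2/10) = 16.60
Friis cascade:
  F = 1.215 + (1.510 − 1)/25.70 = 1.234
NF = 10 log₁₀(1.234) = 0.91 dB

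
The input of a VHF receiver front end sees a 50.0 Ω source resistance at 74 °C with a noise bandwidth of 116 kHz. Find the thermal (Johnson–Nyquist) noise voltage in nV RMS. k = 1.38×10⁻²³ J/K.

333 nV

T = 74 °C + 273.15 = 347.15 K
V_n = √(4kTRB)
4kTRB = 4 × 1.38×10⁻²³ × 347.15 × 5.00×10¹ × 1.16×10⁵ = 1.11×10⁻¹³ V²
V_n = √(1.11×10⁻¹³) = 3.33×10⁻⁷ V = 333 nV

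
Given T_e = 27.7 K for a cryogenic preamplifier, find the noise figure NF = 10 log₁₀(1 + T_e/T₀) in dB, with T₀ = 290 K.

F = 1 + T_e/T₀ = 1 + 27.7/290 = 1.09552
NF = 10 log₁₀(1.09552) = 0.396 dB

0.396 dB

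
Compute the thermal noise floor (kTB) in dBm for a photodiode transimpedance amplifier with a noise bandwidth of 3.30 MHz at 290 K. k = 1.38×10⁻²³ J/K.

P_n = kTB = 1.38×10⁻²³ × 290 × 3.30×10⁶ = 1.32×10⁻¹⁴ W
In dBm: 10 log₁₀(1.32×10⁻¹⁴ / 10⁻³) = −108.8 dBm

−108.8 dBm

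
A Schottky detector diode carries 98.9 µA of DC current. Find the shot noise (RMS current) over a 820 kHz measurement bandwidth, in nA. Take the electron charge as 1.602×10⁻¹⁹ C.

5.10 nA

I_n = √(2qI·B)
2qI·B = 2 × 1.602×10⁻¹⁹ × 9.89×10⁻⁵ × 8.20×10⁵ = 2.60×10⁻¹⁷ A²
I_n = √(2.60×10⁻¹⁷) = 5.10×10⁻⁹ A = 5.10 nA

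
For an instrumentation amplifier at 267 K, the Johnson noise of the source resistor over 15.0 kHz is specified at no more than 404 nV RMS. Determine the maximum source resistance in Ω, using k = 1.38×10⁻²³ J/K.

738 Ω

Johnson–Nyquist: V_n = √(4kTRB) ⇒ R = V_n² / (4kTB)
4kTB = 4 × 1.38×10⁻²³ × 267 × 1.50×10⁴ = 2.21×10⁻¹⁶
R = (4.04×10⁻⁷)² / 2.21×10⁻¹⁶ = 7.38×10² Ω = 738 Ω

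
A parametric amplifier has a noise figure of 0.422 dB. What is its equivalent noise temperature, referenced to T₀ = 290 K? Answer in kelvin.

F = 10^(0.422/10) = 1.10205
T_e = (F − 1)·T₀ = (1.10205 − 1) × 290 = 29.6 K

29.6 K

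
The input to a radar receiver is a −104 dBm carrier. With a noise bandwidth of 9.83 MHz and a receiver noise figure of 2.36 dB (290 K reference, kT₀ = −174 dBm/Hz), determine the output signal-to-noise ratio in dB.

−2.3 dB

Noise floor: N = −174 + 10 log₁₀(B) + NF
10 log₁₀(9.83×10⁶) = 69.93 dB
N = −174 + 69.93 + 2.36 = −101.71 dBm
SNR = P_sig − N = −104 − (−101.71) = −2.29 dB → −2.3 dB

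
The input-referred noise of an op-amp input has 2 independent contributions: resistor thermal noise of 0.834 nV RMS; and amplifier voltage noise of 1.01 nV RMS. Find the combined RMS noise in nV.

Uncorrelated sources add in power (mean-square): V_tot = √(ΣV_i²)
V_tot = √[(8.34×10⁻¹⁰)² + (1.01×10⁻⁹)²] = 1.31×10⁻⁹ V = 1.31 nV

1.31 nV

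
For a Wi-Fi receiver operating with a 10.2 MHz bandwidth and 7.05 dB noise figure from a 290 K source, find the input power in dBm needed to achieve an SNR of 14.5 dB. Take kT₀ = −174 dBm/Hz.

−82.4 dBm

Sensitivity = −174 + 10 log₁₀(B) + NF + SNR_min
= −174 + 70.09 + 7.05 + 14.5
= −82.36 dBm → −82.4 dBm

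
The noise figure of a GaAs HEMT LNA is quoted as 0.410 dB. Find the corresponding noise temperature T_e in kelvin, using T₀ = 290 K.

28.7 K

F = 10^(0.410/10) = 1.09901
T_e = (F − 1)·T₀ = (1.09901 − 1) × 290 = 28.7 K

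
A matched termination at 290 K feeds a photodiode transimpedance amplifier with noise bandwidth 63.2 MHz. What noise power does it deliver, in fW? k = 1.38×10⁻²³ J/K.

253 fW

P_n = kTB = 1.38×10⁻²³ × 290 × 6.32×10⁷ = 2.53×10⁻¹³ W = 253 fW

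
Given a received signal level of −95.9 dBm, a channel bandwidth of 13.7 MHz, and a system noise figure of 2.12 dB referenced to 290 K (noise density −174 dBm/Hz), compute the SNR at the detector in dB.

Noise floor: N = −174 + 10 log₁₀(B) + NF
10 log₁₀(1.37×10⁷) = 71.37 dB
N = −174 + 71.37 + 2.12 = −100.51 dBm
SNR = P_sig − N = −95.9 − (−100.51) = 4.61 dB → 4.6 dB

4.6 dB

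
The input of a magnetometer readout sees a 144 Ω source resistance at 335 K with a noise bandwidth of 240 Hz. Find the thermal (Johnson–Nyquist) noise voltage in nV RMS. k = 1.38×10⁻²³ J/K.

V_n = √(4kTRB)
4kTRB = 4 × 1.38×10⁻²³ × 335 × 1.44×10² × 2.40×10² = 6.39×10⁻¹⁶ V²
V_n = √(6.39×10⁻¹⁶) = 2.53×10⁻⁸ V = 25.3 nV

25.3 nV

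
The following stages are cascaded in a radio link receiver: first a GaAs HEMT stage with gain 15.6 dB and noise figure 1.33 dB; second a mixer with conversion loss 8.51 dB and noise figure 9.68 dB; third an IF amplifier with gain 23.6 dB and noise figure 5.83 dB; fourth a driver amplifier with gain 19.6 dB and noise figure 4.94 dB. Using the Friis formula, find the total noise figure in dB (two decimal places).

3.31 dB

Convert to linear (a loss of L dB is a gain of −L dB): F_i = 10^(NF_i/10), G_i = 10^(G_i,dB/10)
  Stage 1: F_1 = 10^(1.33/10) = 1.358, G_1 = 10^(15.6/10) = 36.31
  Stage 2: F_2 = 10^(9.68/10) = 9.290, G_2 = 10^(−8.51/10) = 0.1409
  Stage 3: F_3 = 10^(5.83/10) = 3.828, G_3 = 10^(23.6/10) = 229.1
  Stage 4: F_4 = 10^(4.94/10) = 3.119, G_4 = 10^(19.6/10) = 91.20
Friis cascade:
  F = 1.358 + (9.290 − 1)/36.31 + (3.828 − 1)/5.117 + (3.119 − 1)/1172 = 2.141
NF = 10 log₁₀(2.141) = 3.31 dB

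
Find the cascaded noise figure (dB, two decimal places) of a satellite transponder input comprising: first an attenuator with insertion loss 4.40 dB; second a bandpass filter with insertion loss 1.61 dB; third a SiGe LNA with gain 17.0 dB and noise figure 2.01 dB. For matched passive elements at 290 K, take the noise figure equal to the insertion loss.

Convert to linear (a loss of L dB is a gain of −L dB): F_i = 10^(NF_i/10), G_i = 10^(G_i,dB/10)
  Stage 1: F_1 = 10^(4.40/10) = 2.754, G_1 = 10^(−4.40/10) = 0.3631
  Stage 2: F_2 = 10^(1.61/10) = 1.449, G_2 = 10^(−1.61/10) = 0.6902
  Stage 3: F_3 = 10^(2.01/10) = 1.589, G_3 = 10^(17.0/10) = 50.12
Friis cascade:
  F = 2.754 + (1.449 − 1)/0.3631 + (1.589 − 1)/0.2506 = 6.339
NF = 10 log₁₀(6.339) = 8.02 dB

8.02 dB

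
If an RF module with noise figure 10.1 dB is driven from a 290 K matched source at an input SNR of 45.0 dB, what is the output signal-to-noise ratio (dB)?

By definition F = SNR_in/SNR_out, so in dB: SNR_out = SNR_in − NF
SNR_out = 45.0 − 10.1 = 34.9 dB

34.9 dB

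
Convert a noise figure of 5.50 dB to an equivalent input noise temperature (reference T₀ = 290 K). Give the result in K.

739 K

F = 10^(5.50/10) = 3.54813
T_e = (F − 1)·T₀ = (3.54813 − 1) × 290 = 739 K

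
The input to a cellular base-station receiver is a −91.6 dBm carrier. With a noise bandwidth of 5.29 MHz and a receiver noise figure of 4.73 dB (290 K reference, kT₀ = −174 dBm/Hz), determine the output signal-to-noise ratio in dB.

10.4 dB

Noise floor: N = −174 + 10 log₁₀(B) + NF
10 log₁₀(5.29×10⁶) = 67.23 dB
N = −174 + 67.23 + 4.73 = −102.04 dBm
SNR = P_sig − N = −91.6 − (−102.04) = 10.44 dB → 10.4 dB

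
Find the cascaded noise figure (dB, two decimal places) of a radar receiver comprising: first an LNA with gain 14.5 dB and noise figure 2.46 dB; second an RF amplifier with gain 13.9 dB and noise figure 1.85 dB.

Convert to linear (a loss of L dB is a gain of −L dB): F_i = 10^(NF_i/10), G_i = 10^(G_i,dB/10)
  Stage 1: F_1 = 10^(2.46/10) = 1.762, G_1 = 10^(14.5/10) = 28.18
  Stage 2: F_2 = 10^(1.85/10) = 1.531, G_2 = 10^(13.9/10) = 24.55
Friis cascade:
  F = 1.762 + (1.531 − 1)/28.18 = 1.781
NF = 10 log₁₀(1.781) = 2.51 dB

2.51 dB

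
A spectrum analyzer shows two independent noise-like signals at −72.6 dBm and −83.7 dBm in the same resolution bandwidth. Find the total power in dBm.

Convert to linear, add, convert back:
P₁ = 5.50×10⁻¹¹ W, P₂ = 4.27×10⁻¹² W
P_tot = 5.92×10⁻¹¹ W → 10 log₁₀(P_tot / 10⁻³) = −72.3 dBm

−72.3 dBm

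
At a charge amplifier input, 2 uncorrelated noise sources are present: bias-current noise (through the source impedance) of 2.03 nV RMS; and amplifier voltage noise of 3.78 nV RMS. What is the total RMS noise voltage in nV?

4.29 nV

Uncorrelated sources add in power (mean-square): V_tot = √(ΣV_i²)
V_tot = √[(2.03×10⁻⁹)² + (3.78×10⁻⁹)²] = 4.29×10⁻⁹ V = 4.29 nV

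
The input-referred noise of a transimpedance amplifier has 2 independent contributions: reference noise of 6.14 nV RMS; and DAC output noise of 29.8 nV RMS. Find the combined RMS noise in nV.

Uncorrelated sources add in power (mean-square): V_tot = √(ΣV_i²)
V_tot = √[(6.14×10⁻⁹)² + (2.98×10⁻⁸)²] = 3.04×10⁻⁸ V = 30.4 nV

30.4 nV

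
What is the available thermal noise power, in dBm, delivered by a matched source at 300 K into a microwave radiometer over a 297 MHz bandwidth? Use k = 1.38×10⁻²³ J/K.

P_n = kTB = 1.38×10⁻²³ × 300 × 2.97×10⁸ = 1.23×10⁻¹² W
In dBm: 10 log₁₀(1.23×10⁻¹² / 10⁻³) = −89.1 dBm

−89.1 dBm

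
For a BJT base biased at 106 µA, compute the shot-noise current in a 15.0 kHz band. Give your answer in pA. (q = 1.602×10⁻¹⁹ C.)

714 pA

I_n = √(2qI·B)
2qI·B = 2 × 1.602×10⁻¹⁹ × 1.06×10⁻⁴ × 1.50×10⁴ = 5.09×10⁻¹⁹ A²
I_n = √(5.09×10⁻¹⁹) = 7.14×10⁻¹⁰ A = 714 pA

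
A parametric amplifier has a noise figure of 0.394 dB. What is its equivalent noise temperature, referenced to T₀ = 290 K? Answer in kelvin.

F = 10^(0.394/10) = 1.09496
T_e = (F − 1)·T₀ = (1.09496 − 1) × 290 = 27.5 K

27.5 K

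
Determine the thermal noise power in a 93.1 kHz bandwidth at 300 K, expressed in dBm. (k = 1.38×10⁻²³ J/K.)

P_n = kTB = 1.38×10⁻²³ × 300 × 9.31×10⁴ = 3.85×10⁻¹⁶ W
In dBm: 10 log₁₀(3.85×10⁻¹⁶ / 10⁻³) = −124.1 dBm

−124.1 dBm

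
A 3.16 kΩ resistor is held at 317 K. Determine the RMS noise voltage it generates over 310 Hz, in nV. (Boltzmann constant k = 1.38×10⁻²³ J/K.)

131 nV

V_n = √(4kTRB)
4kTRB = 4 × 1.38×10⁻²³ × 317 × 3.16×10³ × 3.10×10² = 1.71×10⁻¹⁴ V²
V_n = √(1.71×10⁻¹⁴) = 1.31×10⁻⁷ V = 131 nV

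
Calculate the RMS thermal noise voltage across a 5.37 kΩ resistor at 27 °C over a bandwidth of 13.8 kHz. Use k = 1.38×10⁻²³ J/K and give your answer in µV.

T = 27 °C + 273.15 = 300.15 K
V_n = √(4kTRB)
4kTRB = 4 × 1.38×10⁻²³ × 300.15 × 5.37×10³ × 1.38×10⁴ = 1.23×10⁻¹² V²
V_n = √(1.23×10⁻¹²) = 1.11×10⁻⁶ V = 1.11 µV

1.11 µV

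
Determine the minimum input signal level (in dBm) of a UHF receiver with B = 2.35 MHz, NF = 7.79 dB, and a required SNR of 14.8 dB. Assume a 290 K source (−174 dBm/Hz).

−87.7 dBm

Sensitivity = −174 + 10 log₁₀(B) + NF + SNR_min
= −174 + 63.71 + 7.79 + 14.8
= −87.70 dBm → −87.7 dBm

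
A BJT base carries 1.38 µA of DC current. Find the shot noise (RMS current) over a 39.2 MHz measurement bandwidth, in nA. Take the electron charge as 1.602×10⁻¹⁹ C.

I_n = √(2qI·B)
2qI·B = 2 × 1.602×10⁻¹⁹ × 1.38×10⁻⁶ × 3.92×10⁷ = 1.73×10⁻¹⁷ A²
I_n = √(1.73×10⁻¹⁷) = 4.16×10⁻⁹ A = 4.16 nA

4.16 nA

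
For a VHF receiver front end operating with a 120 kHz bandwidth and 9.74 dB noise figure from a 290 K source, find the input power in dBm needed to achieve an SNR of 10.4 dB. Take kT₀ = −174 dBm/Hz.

−103.1 dBm

Sensitivity = −174 + 10 log₁₀(B) + NF + SNR_min
= −174 + 50.79 + 9.74 + 10.4
= −103.07 dBm → −103.1 dBm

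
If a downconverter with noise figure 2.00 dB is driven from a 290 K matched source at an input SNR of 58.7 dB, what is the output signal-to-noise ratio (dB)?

56.70 dB

By definition F = SNR_in/SNR_out, so in dB: SNR_out = SNR_in − NF
SNR_out = 58.7 − 2.00 = 56.70 dB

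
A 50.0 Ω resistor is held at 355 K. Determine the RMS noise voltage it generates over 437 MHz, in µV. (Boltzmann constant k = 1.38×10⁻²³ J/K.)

20.7 µV

V_n = √(4kTRB)
4kTRB = 4 × 1.38×10⁻²³ × 355 × 5.00×10¹ × 4.37×10⁸ = 4.28×10⁻¹⁰ V²
V_n = √(4.28×10⁻¹⁰) = 2.07×10⁻⁵ V = 20.7 µV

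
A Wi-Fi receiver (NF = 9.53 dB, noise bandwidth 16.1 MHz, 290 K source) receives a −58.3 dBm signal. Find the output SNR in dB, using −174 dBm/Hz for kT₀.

Noise floor: N = −174 + 10 log₁₀(B) + NF
10 log₁₀(1.61×10⁷) = 72.07 dB
N = −174 + 72.07 + 9.53 = −92.40 dBm
SNR = P_sig − N = −58.3 − (−92.40) = 34.10 dB → 34.1 dB

34.1 dB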